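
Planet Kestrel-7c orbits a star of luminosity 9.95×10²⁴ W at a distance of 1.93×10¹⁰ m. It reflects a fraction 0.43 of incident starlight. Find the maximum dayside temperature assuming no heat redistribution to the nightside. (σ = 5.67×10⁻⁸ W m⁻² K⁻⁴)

Flux: S = L/(4πd²) = 9.95×10²⁴/(4π×(1.93×10¹⁰)²) = 2130 W m⁻².
With no redistribution each surface element balances locally: S(1−A) = σT⁴.
T = [2130 × 0.57 / 5.67×10⁻⁸]^(1/4) = (2.14×10¹⁰)^(1/4) = 382 K.

T_ss ≈ 382 K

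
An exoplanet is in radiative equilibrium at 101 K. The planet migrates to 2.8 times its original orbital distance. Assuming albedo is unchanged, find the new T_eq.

T_eq ≈ 60.4 K

T_eq ∝ L^(1/4) · d^(−1/2).
T′ = 101 / 2.8^(1/2) = 60.4 K.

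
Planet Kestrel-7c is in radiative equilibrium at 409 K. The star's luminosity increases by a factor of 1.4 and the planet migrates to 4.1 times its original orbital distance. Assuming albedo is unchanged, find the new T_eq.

T_eq ≈ 220 K

T_eq ∝ L^(1/4) · d^(−1/2).
T′ = 409 × 1.4^(1/4) / 4.1^(1/2) = 220 K.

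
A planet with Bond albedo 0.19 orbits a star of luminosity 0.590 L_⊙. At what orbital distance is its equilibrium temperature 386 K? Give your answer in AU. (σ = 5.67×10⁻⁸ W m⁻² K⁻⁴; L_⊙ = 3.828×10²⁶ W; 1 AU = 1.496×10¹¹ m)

L = 0.590 × 3.828×10²⁶ = 2.26×10²⁶ W.
From T_eq⁴ = L(1−A)/(16πσd²): d = √[L(1−A)/(16πσT_eq⁴)].
d = √[2.26×10²⁶ × 0.81 / (16π × 5.67×10⁻⁸ × (386)⁴)] = 5.38×10¹⁰ m = 0.359 AU.

d ≈ 0.359 AU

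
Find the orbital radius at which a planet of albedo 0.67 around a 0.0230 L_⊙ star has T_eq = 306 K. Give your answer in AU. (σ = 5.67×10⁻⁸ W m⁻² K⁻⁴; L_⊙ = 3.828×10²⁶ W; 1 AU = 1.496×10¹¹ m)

d ≈ 0.0721 AU

L = 0.0230 × 3.828×10²⁶ = 8.80×10²⁴ W.
From T_eq⁴ = L(1−A)/(16πσd²): d = √[L(1−A)/(16πσT_eq⁴)].
d = √[8.80×10²⁴ × 0.33 / (16π × 5.67×10⁻⁸ × (306)⁴)] = 1.08×10¹⁰ m = 0.0721 AU.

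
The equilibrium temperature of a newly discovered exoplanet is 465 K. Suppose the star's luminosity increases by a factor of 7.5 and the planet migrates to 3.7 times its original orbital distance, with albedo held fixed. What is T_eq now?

T_eq ∝ L^(1/4) · d^(−1/2).
T′ = 465 × 7.5^(1/4) / 3.7^(1/2) = 400 K.

T_eq ≈ 400 K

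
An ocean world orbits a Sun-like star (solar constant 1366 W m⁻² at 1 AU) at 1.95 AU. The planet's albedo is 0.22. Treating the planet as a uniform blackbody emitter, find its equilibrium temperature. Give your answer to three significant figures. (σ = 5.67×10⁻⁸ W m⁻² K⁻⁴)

T_eq ≈ 187 K

Flux at 1.95 AU: S = 1366/1.95² = 359 W m⁻².
Energy balance: absorbed = emitted ⇒ πR²·S(1−A) = 4πR²·σT_eq⁴, so T_eq⁴ = S(1−A)/(4σ).
T_eq = [359 × 0.78 / (4 × 5.67×10⁻⁸)]^(1/4) = (1.24×10⁹)^(1/4) = 187 K.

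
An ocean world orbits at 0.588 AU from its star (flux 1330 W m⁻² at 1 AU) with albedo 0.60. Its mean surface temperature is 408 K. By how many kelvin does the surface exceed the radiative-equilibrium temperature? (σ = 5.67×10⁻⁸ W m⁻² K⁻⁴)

S = 1330/0.588² = 3847 W m⁻².
T_eq = [S(1−A)/(4σ)]^(1/4) = [3847×0.40/(4×5.67×10⁻⁸)]^(1/4) = 287.0 K.
ΔT = T_surf − T_eq = 408 − 287.0.

ΔT ≈ 121.0 K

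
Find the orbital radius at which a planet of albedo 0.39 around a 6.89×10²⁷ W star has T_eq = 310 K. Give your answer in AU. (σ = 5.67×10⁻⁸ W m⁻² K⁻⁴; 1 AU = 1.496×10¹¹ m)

d ≈ 2.67 AU

From T_eq⁴ = L(1−A)/(16πσd²): d = √[L(1−A)/(16πσT_eq⁴)].
d = √[6.89×10²⁷ × 0.61 / (16π × 5.67×10⁻⁸ × (310)⁴)] = 4.00×10¹¹ m = 2.67 AU.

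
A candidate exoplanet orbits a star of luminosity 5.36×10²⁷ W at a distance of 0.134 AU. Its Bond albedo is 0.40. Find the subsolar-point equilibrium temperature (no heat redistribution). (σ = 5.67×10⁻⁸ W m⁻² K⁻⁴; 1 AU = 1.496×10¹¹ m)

d = 0.134 AU = 2.00×10¹⁰ m.
Flux: S = L/(4πd²) = 5.36×10²⁷/(4π×(2.00×10¹⁰)²) = 1.06×10⁶ W m⁻².
At the subsolar point the surface absorbs S(1−A) and emits σT⁴ per unit area — no factor of 4, since only the local patch is in balance.
T = [1.06×10⁶ × 0.60 / 5.67×10⁻⁸]^(1/4) = (1.12×10¹³)^(1/4) = 1830 K.

T_ss ≈ 1830 K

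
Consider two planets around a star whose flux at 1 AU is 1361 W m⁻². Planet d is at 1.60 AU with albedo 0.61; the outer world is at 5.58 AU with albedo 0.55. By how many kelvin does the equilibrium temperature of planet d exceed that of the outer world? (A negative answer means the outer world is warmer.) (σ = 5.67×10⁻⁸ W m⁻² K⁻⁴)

T_eq = [S₀(1−A)/(4σd²)]^(1/4), so T ∝ (1−A)^(1/4) / √d.
T₁ = [1361×0.39/(4×5.67×10⁻⁸×1.60²)]^(1/4) = 173.88 K.
T₂ = [1361×0.45/(4×5.67×10⁻⁸×5.58²)]^(1/4) = 96.50 K.

ΔT ≈ 77.4 K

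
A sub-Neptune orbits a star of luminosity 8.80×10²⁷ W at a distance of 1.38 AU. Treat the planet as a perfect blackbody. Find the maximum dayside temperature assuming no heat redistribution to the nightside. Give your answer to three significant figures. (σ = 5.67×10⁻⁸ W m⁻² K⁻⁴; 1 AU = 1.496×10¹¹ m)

T_ss ≈ 734 K

d = 1.38 AU = 2.06×10¹¹ m.
Flux: S = L/(4πd²) = 8.80×10²⁷/(4π×(2.06×10¹¹)²) = 1.64×10⁴ W m⁻².
With no redistribution each surface element balances locally: S(1−A) = σT⁴.
T = [1.64×10⁴ × 1.00 / 5.67×10⁻⁸]^(1/4) = (2.90×10¹¹)^(1/4) = 734 K.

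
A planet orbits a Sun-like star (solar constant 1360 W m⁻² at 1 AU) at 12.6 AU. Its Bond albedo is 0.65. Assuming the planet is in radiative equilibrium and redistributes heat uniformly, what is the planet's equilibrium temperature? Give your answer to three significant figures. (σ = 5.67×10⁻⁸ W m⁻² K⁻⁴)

Flux at 12.6 AU: S = 1360/12.6² = 8.57 W m⁻².
Energy balance: absorbed = emitted ⇒ πR²·S(1−A) = 4πR²·σT_eq⁴, so T_eq⁴ = S(1−A)/(4σ).
T_eq = [8.57 × 0.35 / (4 × 5.67×10⁻⁸)]^(1/4) = (1.32×10⁷)^(1/4) = 60.3 K.

T_eq ≈ 60.3 K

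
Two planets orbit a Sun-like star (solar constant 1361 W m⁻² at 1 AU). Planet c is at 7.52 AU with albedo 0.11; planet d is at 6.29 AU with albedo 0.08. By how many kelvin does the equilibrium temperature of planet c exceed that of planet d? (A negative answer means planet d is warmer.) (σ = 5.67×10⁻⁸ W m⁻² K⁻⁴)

T_eq = [S₀(1−A)/(4σd²)]^(1/4), so T ∝ (1−A)^(1/4) / √d.
T₁ = [1361×0.89/(4×5.67×10⁻⁸×7.52²)]^(1/4) = 98.58 K.
T₂ = [1361×0.92/(4×5.67×10⁻⁸×6.29²)]^(1/4) = 108.69 K.

ΔT ≈ -10.1 K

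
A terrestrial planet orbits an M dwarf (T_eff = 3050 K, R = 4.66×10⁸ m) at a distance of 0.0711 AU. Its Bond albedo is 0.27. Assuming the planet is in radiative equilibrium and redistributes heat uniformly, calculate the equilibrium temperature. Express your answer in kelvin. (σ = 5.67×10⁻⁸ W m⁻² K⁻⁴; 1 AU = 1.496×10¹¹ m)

d = 0.0711 AU = 1.06×10¹⁰ m.
L = 4πR_⋆²σT_⋆⁴ = 4π(4.66×10⁸)² × 5.67×10⁻⁸ × (3050)⁴ = 1.34×10²⁵ W.
S = L/(4πd²) = 9420 W m⁻².
Energy balance: absorbed = emitted ⇒ πR²·S(1−A) = 4πR²·σT_eq⁴, so T_eq⁴ = S(1−A)/(4σ).
T_eq = [9420 × 0.73 / (4 × 5.67×10⁻⁸)]^(1/4) = (3.03×10¹⁰)^(1/4) = 417 K.

T_eq ≈ 417 K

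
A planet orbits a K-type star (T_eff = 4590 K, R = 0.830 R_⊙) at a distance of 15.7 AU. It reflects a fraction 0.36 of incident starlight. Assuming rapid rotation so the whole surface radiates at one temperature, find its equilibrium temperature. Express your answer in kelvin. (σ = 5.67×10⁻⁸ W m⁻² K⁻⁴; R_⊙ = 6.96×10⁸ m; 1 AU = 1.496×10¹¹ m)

R_⋆ = 0.830 × 6.96×10⁸ = 5.78×10⁸ m.
d = 15.7 AU = 2.35×10¹² m.
L = 4πR_⋆²σT_⋆⁴ = 4π(5.78×10⁸)² × 5.67×10⁻⁸ × (4590)⁴ = 1.06×10²⁶ W.
S = L/(4πd²) = 1.52 W m⁻².
Energy balance: absorbed = emitted ⇒ πR²·S(1−A) = 4πR²·σT_eq⁴, so T_eq⁴ = S(1−A)/(4σ).
T_eq = [1.52 × 0.64 / (4 × 5.67×10⁻⁸)]^(1/4) = (4.30×10⁶)^(1/4) = 45.5 K.

T_eq ≈ 45.5 K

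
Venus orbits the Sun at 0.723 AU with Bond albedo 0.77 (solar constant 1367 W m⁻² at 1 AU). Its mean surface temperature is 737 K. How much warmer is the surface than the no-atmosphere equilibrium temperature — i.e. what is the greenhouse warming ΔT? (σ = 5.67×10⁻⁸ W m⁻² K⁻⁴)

ΔT ≈ 510.1 K

S = 1367/0.723² = 2615 W m⁻².
T_eq = [S(1−A)/(4σ)]^(1/4) = [2615×0.23/(4×5.67×10⁻⁸)]^(1/4) = 226.9 K.
ΔT = T_surf − T_eq = 737 − 226.9.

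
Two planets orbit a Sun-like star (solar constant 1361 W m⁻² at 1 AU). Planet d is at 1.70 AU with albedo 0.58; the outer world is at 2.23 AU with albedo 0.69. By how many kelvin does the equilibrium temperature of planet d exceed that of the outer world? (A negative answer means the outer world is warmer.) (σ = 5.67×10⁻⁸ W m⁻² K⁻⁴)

ΔT ≈ 32.8 K

T_eq = [S₀(1−A)/(4σd²)]^(1/4), so T ∝ (1−A)^(1/4) / √d.
T₁ = [1361×0.42/(4×5.67×10⁻⁸×1.70²)]^(1/4) = 171.85 K.
T₂ = [1361×0.31/(4×5.67×10⁻⁸×2.23²)]^(1/4) = 139.07 K.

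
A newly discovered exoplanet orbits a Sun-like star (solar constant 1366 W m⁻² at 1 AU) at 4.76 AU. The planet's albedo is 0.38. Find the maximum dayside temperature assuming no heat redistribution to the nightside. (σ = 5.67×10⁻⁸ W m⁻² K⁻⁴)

Flux at 4.76 AU: S = 1366/4.76² = 60.3 W m⁻².
With no redistribution each surface element balances locally: S(1−A) = σT⁴.
T = [60.3 × 0.62 / 5.67×10⁻⁸]^(1/4) = (6.59×10⁸)^(1/4) = 160 K.

T_ss ≈ 160 K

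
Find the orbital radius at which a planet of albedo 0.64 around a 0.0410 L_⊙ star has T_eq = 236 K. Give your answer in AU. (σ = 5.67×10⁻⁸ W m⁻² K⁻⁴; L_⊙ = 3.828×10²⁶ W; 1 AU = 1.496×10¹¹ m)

L = 0.0410 × 3.828×10²⁶ = 1.57×10²⁵ W.
From T_eq⁴ = L(1−A)/(16πσd²): d = √[L(1−A)/(16πσT_eq⁴)].
d = √[1.57×10²⁵ × 0.36 / (16π × 5.67×10⁻⁸ × (236)⁴)] = 2.53×10¹⁰ m = 0.169 AU.

d ≈ 0.169 AU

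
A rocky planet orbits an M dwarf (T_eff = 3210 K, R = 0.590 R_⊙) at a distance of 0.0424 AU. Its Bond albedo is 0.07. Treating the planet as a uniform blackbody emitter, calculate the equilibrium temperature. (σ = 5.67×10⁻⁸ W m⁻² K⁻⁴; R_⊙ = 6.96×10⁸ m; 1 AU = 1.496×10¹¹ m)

R_⋆ = 0.590 × 6.96×10⁸ = 4.11×10⁸ m.
d = 0.0424 AU = 6.34×10⁹ m.
L = 4πR_⋆²σT_⋆⁴ = 4π(4.11×10⁸)² × 5.67×10⁻⁸ × (3210)⁴ = 1.28×10²⁵ W.
S = L/(4πd²) = 2.52×10⁴ W m⁻².
Energy balance: absorbed = emitted ⇒ πR²·S(1−A) = 4πR²·σT_eq⁴, so T_eq⁴ = S(1−A)/(4σ).
T_eq = [2.52×10⁴ × 0.93 / (4 × 5.67×10⁻⁸)]^(1/4) = (1.03×10¹¹)^(1/4) = 567 K.

T_eq ≈ 567 K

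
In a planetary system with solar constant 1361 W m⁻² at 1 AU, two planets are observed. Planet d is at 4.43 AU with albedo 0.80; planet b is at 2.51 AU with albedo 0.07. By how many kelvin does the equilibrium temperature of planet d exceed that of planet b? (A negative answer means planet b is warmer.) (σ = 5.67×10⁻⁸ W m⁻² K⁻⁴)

T_eq = [S₀(1−A)/(4σd²)]^(1/4), so T ∝ (1−A)^(1/4) / √d.
T₁ = [1361×0.20/(4×5.67×10⁻⁸×4.43²)]^(1/4) = 88.43 K.
T₂ = [1361×0.93/(4×5.67×10⁻⁸×2.51²)]^(1/4) = 172.52 K.

ΔT ≈ -84.1 K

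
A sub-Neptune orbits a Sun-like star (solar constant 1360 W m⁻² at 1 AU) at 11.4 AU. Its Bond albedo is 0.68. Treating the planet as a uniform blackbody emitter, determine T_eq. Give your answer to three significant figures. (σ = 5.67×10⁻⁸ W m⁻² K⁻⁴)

Flux at 11.4 AU: S = 1360/11.4² = 10.5 W m⁻².
Energy balance: absorbed = emitted ⇒ πR²·S(1−A) = 4πR²·σT_eq⁴, so T_eq⁴ = S(1−A)/(4σ).
T_eq = [10.5 × 0.32 / (4 × 5.67×10⁻⁸)]^(1/4) = (1.48×10⁷)^(1/4) = 62.0 K.

T_eq ≈ 62.0 K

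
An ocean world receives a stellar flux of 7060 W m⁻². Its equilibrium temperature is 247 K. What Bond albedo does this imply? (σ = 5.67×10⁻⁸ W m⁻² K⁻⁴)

From T_eq⁴ = S(1−A)/(4σ): 1−A = 4σT_eq⁴/S.
1−A = 4 × 5.67×10⁻⁸ × (247)⁴ / 7060 = 0.120.

A ≈ 0.88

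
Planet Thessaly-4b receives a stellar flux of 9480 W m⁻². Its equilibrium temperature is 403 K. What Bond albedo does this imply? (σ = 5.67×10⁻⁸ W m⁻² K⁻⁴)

From T_eq⁴ = S(1−A)/(4σ): 1−A = 4σT_eq⁴/S.
1−A = 4 × 5.67×10⁻⁸ × (403)⁴ / 9480 = 0.631.

A ≈ 0.37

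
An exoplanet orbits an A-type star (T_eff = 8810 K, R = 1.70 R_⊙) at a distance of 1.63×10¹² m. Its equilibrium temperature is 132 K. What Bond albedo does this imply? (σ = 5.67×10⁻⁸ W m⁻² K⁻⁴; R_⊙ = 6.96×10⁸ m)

R_⋆ = 1.70 × 6.96×10⁸ = 1.18×10⁹ m.
L = 4πR_⋆²σT_⋆⁴ = 4π(1.18×10⁹)² × 5.67×10⁻⁸ × (8810)⁴ = 6.01×10²⁷ W.
S = L/(4πd²) = 180 W m⁻².
From T_eq⁴ = S(1−A)/(4σ): 1−A = 4σT_eq⁴/S.
1−A = 4 × 5.67×10⁻⁸ × (132)⁴ / 180 = 0.383.

A ≈ 0.62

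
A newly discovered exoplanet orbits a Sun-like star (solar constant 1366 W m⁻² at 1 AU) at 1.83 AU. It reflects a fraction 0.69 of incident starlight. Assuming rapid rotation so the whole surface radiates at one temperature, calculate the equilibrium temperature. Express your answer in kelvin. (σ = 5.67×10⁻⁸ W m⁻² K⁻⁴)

T_eq ≈ 154 K

Flux at 1.83 AU: S = 1366/1.83² = 408 W m⁻².
Energy balance: absorbed = emitted ⇒ πR²·S(1−A) = 4πR²·σT_eq⁴, so T_eq⁴ = S(1−A)/(4σ).
T_eq = [408 × 0.31 / (4 × 5.67×10⁻⁸)]^(1/4) = (5.58×10⁸)^(1/4) = 154 K.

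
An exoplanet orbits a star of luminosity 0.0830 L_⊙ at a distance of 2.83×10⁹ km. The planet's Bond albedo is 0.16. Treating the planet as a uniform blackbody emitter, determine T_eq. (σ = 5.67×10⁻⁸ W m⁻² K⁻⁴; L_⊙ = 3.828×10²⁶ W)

d = 2.83×10⁹ km = 2.83×10¹² m.
L = 0.0830 × 3.828×10²⁶ = 3.18×10²⁵ W.
Flux: S = L/(4πd²) = 3.18×10²⁵/(4π×(2.83×10¹²)²) = 0.316 W m⁻².
Energy balance: absorbed = emitted ⇒ πR²·S(1−A) = 4πR²·σT_eq⁴, so T_eq⁴ = S(1−A)/(4σ).
T_eq = [0.316 × 0.84 / (4 × 5.67×10⁻⁸)]^(1/4) = (1.17×10⁶)^(1/4) = 32.9 K.

T_eq ≈ 32.9 K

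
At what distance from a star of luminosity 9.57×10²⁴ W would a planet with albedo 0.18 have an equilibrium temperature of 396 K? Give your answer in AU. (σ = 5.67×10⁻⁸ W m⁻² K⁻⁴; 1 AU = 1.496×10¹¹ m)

d ≈ 0.0707 AU

From T_eq⁴ = L(1−A)/(16πσd²): d = √[L(1−A)/(16πσT_eq⁴)].
d = √[9.57×10²⁴ × 0.82 / (16π × 5.67×10⁻⁸ × (396)⁴)] = 1.06×10¹⁰ m = 0.0707 AU.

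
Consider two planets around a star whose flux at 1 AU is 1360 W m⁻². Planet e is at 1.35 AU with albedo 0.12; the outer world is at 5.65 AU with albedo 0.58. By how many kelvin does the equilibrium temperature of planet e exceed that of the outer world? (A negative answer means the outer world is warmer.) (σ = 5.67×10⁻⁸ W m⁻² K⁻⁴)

T_eq = [S₀(1−A)/(4σd²)]^(1/4), so T ∝ (1−A)^(1/4) / √d.
T₁ = [1360×0.88/(4×5.67×10⁻⁸×1.35²)]^(1/4) = 231.97 K.
T₂ = [1360×0.42/(4×5.67×10⁻⁸×5.65²)]^(1/4) = 94.25 K.

ΔT ≈ 137.7 K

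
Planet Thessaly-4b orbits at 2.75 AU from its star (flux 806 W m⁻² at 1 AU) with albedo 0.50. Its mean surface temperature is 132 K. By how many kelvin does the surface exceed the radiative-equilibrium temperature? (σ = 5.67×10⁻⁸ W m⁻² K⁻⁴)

ΔT ≈ 8.2 K

S = 806/2.75² = 106.6 W m⁻².
T_eq = [S(1−A)/(4σ)]^(1/4) = [106.6×0.50/(4×5.67×10⁻⁸)]^(1/4) = 123.8 K.
ΔT = T_surf − T_eq = 132 − 123.8.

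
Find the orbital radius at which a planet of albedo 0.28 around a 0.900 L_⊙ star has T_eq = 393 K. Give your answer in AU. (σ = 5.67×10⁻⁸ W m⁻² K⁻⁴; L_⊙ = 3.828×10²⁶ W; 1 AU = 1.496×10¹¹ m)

L = 0.900 × 3.828×10²⁶ = 3.45×10²⁶ W.
From T_eq⁴ = L(1−A)/(16πσd²): d = √[L(1−A)/(16πσT_eq⁴)].
d = √[3.45×10²⁶ × 0.72 / (16π × 5.67×10⁻⁸ × (393)⁴)] = 6.04×10¹⁰ m = 0.404 AU.

d ≈ 0.404 AU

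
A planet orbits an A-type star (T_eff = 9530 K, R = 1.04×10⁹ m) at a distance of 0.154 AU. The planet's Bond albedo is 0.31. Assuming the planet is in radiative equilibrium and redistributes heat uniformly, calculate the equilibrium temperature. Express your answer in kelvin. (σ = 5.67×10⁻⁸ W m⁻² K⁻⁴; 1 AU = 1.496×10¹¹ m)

d = 0.154 AU = 2.30×10¹⁰ m.
L = 4πR_⋆²σT_⋆⁴ = 4π(1.04×10⁹)² × 5.67×10⁻⁸ × (9530)⁴ = 6.36×10²⁷ W.
S = L/(4πd²) = 9.53×10⁵ W m⁻².
Energy balance: absorbed = emitted ⇒ πR²·S(1−A) = 4πR²·σT_eq⁴, so T_eq⁴ = S(1−A)/(4σ).
T_eq = [9.53×10⁵ × 0.69 / (4 × 5.67×10⁻⁸)]^(1/4) = (2.90×10¹²)^(1/4) = 1300 K.

T_eq ≈ 1300 K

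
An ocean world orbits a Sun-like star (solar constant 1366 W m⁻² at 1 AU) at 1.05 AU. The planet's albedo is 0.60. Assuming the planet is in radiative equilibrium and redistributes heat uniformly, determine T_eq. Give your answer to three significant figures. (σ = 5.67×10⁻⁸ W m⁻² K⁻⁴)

Flux at 1.05 AU: S = 1366/1.05² = 1240 W m⁻².
Energy balance: absorbed = emitted ⇒ πR²·S(1−A) = 4πR²·σT_eq⁴, so T_eq⁴ = S(1−A)/(4σ).
T_eq = [1240 × 0.40 / (4 × 5.67×10⁻⁸)]^(1/4) = (2.19×10⁹)^(1/4) = 216 K.

T_eq ≈ 216 K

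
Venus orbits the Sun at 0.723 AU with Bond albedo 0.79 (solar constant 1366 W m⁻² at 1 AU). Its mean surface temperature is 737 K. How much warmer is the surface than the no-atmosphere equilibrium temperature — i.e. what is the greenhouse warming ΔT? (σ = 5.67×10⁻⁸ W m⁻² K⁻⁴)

S = 1366/0.723² = 2613 W m⁻².
T_eq = [S(1−A)/(4σ)]^(1/4) = [2613×0.21/(4×5.67×10⁻⁸)]^(1/4) = 221.8 K.
ΔT = T_surf − T_eq = 737 − 221.8.

ΔT ≈ 515.2 K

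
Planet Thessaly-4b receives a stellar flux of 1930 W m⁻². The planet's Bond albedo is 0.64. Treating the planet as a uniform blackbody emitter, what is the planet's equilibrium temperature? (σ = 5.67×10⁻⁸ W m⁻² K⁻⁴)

Energy balance: absorbed = emitted ⇒ πR²·S(1−A) = 4πR²·σT_eq⁴, so T_eq⁴ = S(1−A)/(4σ).
T_eq = [1930 × 0.36 / (4 × 5.67×10⁻⁸)]^(1/4) = (3.06×10⁹)^(1/4) = 235 K.

T_eq ≈ 235 K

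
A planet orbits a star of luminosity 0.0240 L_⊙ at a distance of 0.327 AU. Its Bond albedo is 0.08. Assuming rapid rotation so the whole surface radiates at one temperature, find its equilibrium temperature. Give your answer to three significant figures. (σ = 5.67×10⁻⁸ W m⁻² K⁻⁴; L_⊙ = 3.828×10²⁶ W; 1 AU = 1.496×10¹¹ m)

T_eq ≈ 188 K

d = 0.327 AU = 4.89×10¹⁰ m.
L = 0.0240 × 3.828×10²⁶ = 9.19×10²⁴ W.
Flux: S = L/(4πd²) = 9.19×10²⁴/(4π×(4.89×10¹⁰)²) = 306 W m⁻².
Energy balance: absorbed = emitted ⇒ πR²·S(1−A) = 4πR²·σT_eq⁴, so T_eq⁴ = S(1−A)/(4σ).
T_eq = [306 × 0.92 / (4 × 5.67×10⁻⁸)]^(1/4) = (1.24×10⁹)^(1/4) = 188 K.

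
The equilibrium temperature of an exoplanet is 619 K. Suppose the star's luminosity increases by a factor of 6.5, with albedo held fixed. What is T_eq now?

T_eq ≈ 988 K

T_eq ∝ L^(1/4) · d^(−1/2).
T′ = 619 × 6.5^(1/4) = 988 K.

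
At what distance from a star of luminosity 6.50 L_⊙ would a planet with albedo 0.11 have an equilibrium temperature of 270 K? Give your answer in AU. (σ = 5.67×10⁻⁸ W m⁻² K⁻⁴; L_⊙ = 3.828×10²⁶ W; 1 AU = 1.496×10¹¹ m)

d ≈ 2.56 AU

L = 6.50 × 3.828×10²⁶ = 2.49×10²⁷ W.
From T_eq⁴ = L(1−A)/(16πσd²): d = √[L(1−A)/(16πσT_eq⁴)].
d = √[2.49×10²⁷ × 0.89 / (16π × 5.67×10⁻⁸ × (270)⁴)] = 3.82×10¹¹ m = 2.56 AU.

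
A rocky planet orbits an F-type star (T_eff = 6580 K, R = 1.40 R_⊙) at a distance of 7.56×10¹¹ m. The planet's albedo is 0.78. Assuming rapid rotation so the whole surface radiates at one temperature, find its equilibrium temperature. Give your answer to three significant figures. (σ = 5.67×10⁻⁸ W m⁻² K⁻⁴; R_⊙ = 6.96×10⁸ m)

T_eq ≈ 114 K

R_⋆ = 1.40 × 6.96×10⁸ = 9.74×10⁸ m.
L = 4πR_⋆²σT_⋆⁴ = 4π(9.74×10⁸)² × 5.67×10⁻⁸ × (6580)⁴ = 1.27×10²⁷ W.
S = L/(4πd²) = 177 W m⁻².
Energy balance: absorbed = emitted ⇒ πR²·S(1−A) = 4πR²·σT_eq⁴, so T_eq⁴ = S(1−A)/(4σ).
T_eq = [177 × 0.22 / (4 × 5.67×10⁻⁸)]^(1/4) = (1.71×10⁸)^(1/4) = 114 K.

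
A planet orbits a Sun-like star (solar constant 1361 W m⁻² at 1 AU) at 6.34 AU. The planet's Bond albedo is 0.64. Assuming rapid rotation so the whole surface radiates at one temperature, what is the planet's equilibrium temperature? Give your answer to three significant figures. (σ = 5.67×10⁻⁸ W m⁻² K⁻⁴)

T_eq ≈ 85.6 K

Flux at 6.34 AU: S = 1361/6.34² = 33.9 W m⁻².
Energy balance: absorbed = emitted ⇒ πR²·S(1−A) = 4πR²·σT_eq⁴, so T_eq⁴ = S(1−A)/(4σ).
T_eq = [33.9 × 0.36 / (4 × 5.67×10⁻⁸)]^(1/4) = (5.37×10⁷)^(1/4) = 85.6 K.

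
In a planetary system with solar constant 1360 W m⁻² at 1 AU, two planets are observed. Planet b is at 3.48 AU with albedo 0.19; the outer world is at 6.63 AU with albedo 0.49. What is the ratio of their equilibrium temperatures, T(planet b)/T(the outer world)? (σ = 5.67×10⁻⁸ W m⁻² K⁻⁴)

T₁/T₂ ≈ 1.550

T_eq = [S₀(1−A)/(4σd²)]^(1/4), so T ∝ (1−A)^(1/4) / √d.
T₁ = [1360×0.81/(4×5.67×10⁻⁸×3.48²)]^(1/4) = 141.52 K.
T₂ = [1360×0.51/(4×5.67×10⁻⁸×6.63²)]^(1/4) = 91.33 K.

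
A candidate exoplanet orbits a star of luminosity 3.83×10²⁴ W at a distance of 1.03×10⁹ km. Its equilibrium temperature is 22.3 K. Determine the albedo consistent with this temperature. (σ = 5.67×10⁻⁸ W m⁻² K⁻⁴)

d = 1.03×10⁹ km = 1.03×10¹² m.
Flux: S = L/(4πd²) = 3.83×10²⁴/(4π×(1.03×10¹²)²) = 0.287 W m⁻².
From T_eq⁴ = S(1−A)/(4σ): 1−A = 4σT_eq⁴/S.
1−A = 4 × 5.67×10⁻⁸ × (22.3)⁴ / 0.287 = 0.195.

A ≈ 0.80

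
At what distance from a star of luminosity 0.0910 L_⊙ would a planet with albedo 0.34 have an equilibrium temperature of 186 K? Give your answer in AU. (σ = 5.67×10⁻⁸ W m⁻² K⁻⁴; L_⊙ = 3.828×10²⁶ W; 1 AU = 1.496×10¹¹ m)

L = 0.0910 × 3.828×10²⁶ = 3.48×10²⁵ W.
From T_eq⁴ = L(1−A)/(16πσd²): d = √[L(1−A)/(16πσT_eq⁴)].
d = √[3.48×10²⁵ × 0.66 / (16π × 5.67×10⁻⁸ × (186)⁴)] = 8.21×10¹⁰ m = 0.549 AU.

d ≈ 0.549 AU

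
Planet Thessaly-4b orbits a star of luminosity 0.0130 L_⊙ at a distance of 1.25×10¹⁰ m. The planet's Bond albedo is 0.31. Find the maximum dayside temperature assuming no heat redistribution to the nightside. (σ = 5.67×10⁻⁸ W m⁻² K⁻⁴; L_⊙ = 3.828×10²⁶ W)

T_ss ≈ 419 K

L = 0.0130 × 3.828×10²⁶ = 4.98×10²⁴ W.
Flux: S = L/(4πd²) = 4.98×10²⁴/(4π×(1.25×10¹⁰)²) = 2530 W m⁻².
With no redistribution each surface element balances locally: S(1−A) = σT⁴.
T = [2530 × 0.69 / 5.67×10⁻⁸]^(1/4) = (3.08×10¹⁰)^(1/4) = 419 K.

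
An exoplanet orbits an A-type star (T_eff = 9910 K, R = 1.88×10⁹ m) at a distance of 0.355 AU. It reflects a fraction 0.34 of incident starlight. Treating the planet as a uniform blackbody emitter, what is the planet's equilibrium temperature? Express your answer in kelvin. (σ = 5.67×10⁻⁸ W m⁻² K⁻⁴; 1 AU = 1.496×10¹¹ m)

T_eq ≈ 1190 K

d = 0.355 AU = 5.31×10¹⁰ m.
L = 4πR_⋆²σT_⋆⁴ = 4π(1.88×10⁹)² × 5.67×10⁻⁸ × (9910)⁴ = 2.43×10²⁸ W.
S = L/(4πd²) = 6.85×10⁵ W m⁻².
Energy balance: absorbed = emitted ⇒ πR²·S(1−A) = 4πR²·σT_eq⁴, so T_eq⁴ = S(1−A)/(4σ).
T_eq = [6.85×10⁵ × 0.66 / (4 × 5.67×10⁻⁸)]^(1/4) = (1.99×10¹²)^(1/4) = 1190 K.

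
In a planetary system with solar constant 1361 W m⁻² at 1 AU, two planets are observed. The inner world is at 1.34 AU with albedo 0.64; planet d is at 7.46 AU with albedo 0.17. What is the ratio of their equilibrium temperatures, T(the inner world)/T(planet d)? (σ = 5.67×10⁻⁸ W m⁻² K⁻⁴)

T₁/T₂ ≈ 1.915

T_eq = [S₀(1−A)/(4σd²)]^(1/4), so T ∝ (1−A)^(1/4) / √d.
T₁ = [1361×0.36/(4×5.67×10⁻⁸×1.34²)]^(1/4) = 186.24 K.
T₂ = [1361×0.83/(4×5.67×10⁻⁸×7.46²)]^(1/4) = 97.26 K.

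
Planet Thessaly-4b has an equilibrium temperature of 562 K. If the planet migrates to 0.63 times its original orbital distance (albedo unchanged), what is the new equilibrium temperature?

T_eq ∝ L^(1/4) · d^(−1/2).
T′ = 562 / 0.63^(1/2) = 708 K.

T_eq ≈ 708 K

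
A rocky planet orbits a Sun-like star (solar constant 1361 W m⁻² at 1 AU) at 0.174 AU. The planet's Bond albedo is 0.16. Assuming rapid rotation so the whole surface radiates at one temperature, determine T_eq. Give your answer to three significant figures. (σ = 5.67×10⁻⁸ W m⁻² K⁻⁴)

T_eq ≈ 639 K

Flux at 0.174 AU: S = 1361/0.174² = 4.50×10⁴ W m⁻².
Energy balance: absorbed = emitted ⇒ πR²·S(1−A) = 4πR²·σT_eq⁴, so T_eq⁴ = S(1−A)/(4σ).
T_eq = [4.50×10⁴ × 0.84 / (4 × 5.67×10⁻⁸)]^(1/4) = (1.66×10¹¹)^(1/4) = 639 K.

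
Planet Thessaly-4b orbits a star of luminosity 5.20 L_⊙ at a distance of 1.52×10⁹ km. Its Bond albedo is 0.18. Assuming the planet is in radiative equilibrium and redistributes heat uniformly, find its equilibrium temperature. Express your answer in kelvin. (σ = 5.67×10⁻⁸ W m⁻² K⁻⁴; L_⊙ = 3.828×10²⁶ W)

T_eq ≈ 125 K

d = 1.52×10⁹ km = 1.52×10¹² m.
L = 5.20 × 3.828×10²⁶ = 1.99×10²⁷ W.
Flux: S = L/(4πd²) = 1.99×10²⁷/(4π×(1.52×10¹²)²) = 68.6 W m⁻².
Energy balance: absorbed = emitted ⇒ πR²·S(1−A) = 4πR²·σT_eq⁴, so T_eq⁴ = S(1−A)/(4σ).
T_eq = [68.6 × 0.82 / (4 × 5.67×10⁻⁸)]^(1/4) = (2.48×10⁸)^(1/4) = 125 K.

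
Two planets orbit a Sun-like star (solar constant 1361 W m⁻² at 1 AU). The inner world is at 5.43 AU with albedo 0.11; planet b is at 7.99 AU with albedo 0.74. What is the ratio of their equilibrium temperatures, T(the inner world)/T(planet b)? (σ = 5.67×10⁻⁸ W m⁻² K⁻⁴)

T₁/T₂ ≈ 1.650

T_eq = [S₀(1−A)/(4σd²)]^(1/4), so T ∝ (1−A)^(1/4) / √d.
T₁ = [1361×0.89/(4×5.67×10⁻⁸×5.43²)]^(1/4) = 116.01 K.
T₂ = [1361×0.26/(4×5.67×10⁻⁸×7.99²)]^(1/4) = 70.31 K.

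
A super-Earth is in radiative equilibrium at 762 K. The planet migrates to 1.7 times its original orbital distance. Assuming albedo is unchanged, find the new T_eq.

T_eq ∝ L^(1/4) · d^(−1/2).
T′ = 762 / 1.7^(1/2) = 584 K.

T_eq ≈ 584 K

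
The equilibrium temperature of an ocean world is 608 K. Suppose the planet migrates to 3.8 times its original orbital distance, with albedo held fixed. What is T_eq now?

T_eq ≈ 312 K

T_eq ∝ L^(1/4) · d^(−1/2).
T′ = 608 / 3.8^(1/2) = 312 K.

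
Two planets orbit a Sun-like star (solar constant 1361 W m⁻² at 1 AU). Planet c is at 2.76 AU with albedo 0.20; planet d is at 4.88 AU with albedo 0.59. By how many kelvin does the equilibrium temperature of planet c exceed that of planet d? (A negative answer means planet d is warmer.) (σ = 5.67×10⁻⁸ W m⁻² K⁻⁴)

T_eq = [S₀(1−A)/(4σd²)]^(1/4), so T ∝ (1−A)^(1/4) / √d.
T₁ = [1361×0.80/(4×5.67×10⁻⁸×2.76²)]^(1/4) = 158.44 K.
T₂ = [1361×0.41/(4×5.67×10⁻⁸×4.88²)]^(1/4) = 100.82 K.

ΔT ≈ 57.6 K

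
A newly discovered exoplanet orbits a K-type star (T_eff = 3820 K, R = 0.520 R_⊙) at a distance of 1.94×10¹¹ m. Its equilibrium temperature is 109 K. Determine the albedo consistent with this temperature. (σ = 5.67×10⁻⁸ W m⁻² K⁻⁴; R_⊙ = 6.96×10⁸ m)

R_⋆ = 0.520 × 6.96×10⁸ = 3.62×10⁸ m.
L = 4πR_⋆²σT_⋆⁴ = 4π(3.62×10⁸)² × 5.67×10⁻⁸ × (3820)⁴ = 1.99×10²⁵ W.
S = L/(4πd²) = 42.0 W m⁻².
From T_eq⁴ = S(1−A)/(4σ): 1−A = 4σT_eq⁴/S.
1−A = 4 × 5.67×10⁻⁸ × (109)⁴ / 42.0 = 0.762.

A ≈ 0.24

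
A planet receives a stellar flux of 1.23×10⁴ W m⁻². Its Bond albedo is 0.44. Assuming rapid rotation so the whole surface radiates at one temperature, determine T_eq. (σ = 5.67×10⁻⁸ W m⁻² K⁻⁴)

Energy balance: absorbed = emitted ⇒ πR²·S(1−A) = 4πR²·σT_eq⁴, so T_eq⁴ = S(1−A)/(4σ).
T_eq = [1.23×10⁴ × 0.56 / (4 × 5.67×10⁻⁸)]^(1/4) = (3.04×10¹⁰)^(1/4) = 417 K.

T_eq ≈ 417 K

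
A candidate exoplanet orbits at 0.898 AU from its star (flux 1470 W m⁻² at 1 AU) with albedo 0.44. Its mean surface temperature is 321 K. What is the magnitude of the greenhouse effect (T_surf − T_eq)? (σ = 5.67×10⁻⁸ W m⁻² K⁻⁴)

ΔT ≈ 62.0 K

S = 1470/0.898² = 1823 W m⁻².
T_eq = [S(1−A)/(4σ)]^(1/4) = [1823×0.56/(4×5.67×10⁻⁸)]^(1/4) = 259.0 K.
ΔT = T_surf − T_eq = 321 − 259.0.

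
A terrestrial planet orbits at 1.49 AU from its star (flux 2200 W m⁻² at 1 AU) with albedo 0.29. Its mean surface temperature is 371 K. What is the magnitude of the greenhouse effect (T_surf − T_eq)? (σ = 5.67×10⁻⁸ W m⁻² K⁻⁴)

S = 2200/1.49² = 990.9 W m⁻².
T_eq = [S(1−A)/(4σ)]^(1/4) = [990.9×0.71/(4×5.67×10⁻⁸)]^(1/4) = 236.0 K.
ΔT = T_surf − T_eq = 371 − 236.0.

ΔT ≈ 135.0 K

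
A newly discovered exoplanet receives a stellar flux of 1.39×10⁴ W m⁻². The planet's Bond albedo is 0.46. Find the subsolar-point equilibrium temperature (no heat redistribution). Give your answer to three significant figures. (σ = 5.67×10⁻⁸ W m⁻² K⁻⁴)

T_ss ≈ 603 K

At the subsolar point the surface absorbs S(1−A) and emits σT⁴ per unit area — no factor of 4, since only the local patch is in balance.
T = [1.39×10⁴ × 0.54 / 5.67×10⁻⁸]^(1/4) = (1.32×10¹¹)^(1/4) = 603 K.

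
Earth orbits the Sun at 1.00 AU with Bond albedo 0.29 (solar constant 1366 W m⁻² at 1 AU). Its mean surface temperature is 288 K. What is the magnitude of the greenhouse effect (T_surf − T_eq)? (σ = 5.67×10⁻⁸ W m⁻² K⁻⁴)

S = 1366/1.00² = 1366 W m⁻².
T_eq = [S(1−A)/(4σ)]^(1/4) = [1366×0.71/(4×5.67×10⁻⁸)]^(1/4) = 255.7 K.
ΔT = T_surf − T_eq = 288 − 255.7.

ΔT ≈ 32.3 K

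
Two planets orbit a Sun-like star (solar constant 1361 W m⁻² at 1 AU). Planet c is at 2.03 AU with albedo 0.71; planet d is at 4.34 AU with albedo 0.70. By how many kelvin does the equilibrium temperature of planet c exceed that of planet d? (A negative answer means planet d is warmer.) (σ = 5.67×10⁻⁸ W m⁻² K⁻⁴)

ΔT ≈ 44.5 K

T_eq = [S₀(1−A)/(4σd²)]^(1/4), so T ∝ (1−A)^(1/4) / √d.
T₁ = [1361×0.29/(4×5.67×10⁻⁸×2.03²)]^(1/4) = 143.35 K.
T₂ = [1361×0.30/(4×5.67×10⁻⁸×4.34²)]^(1/4) = 98.88 K.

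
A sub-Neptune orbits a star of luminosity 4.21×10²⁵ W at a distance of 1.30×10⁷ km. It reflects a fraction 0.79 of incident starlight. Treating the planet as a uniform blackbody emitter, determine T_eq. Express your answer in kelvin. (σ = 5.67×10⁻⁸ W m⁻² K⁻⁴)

T_eq ≈ 368 K

d = 1.30×10⁷ km = 1.30×10¹⁰ m.
Flux: S = L/(4πd²) = 4.21×10²⁵/(4π×(1.30×10¹⁰)²) = 1.98×10⁴ W m⁻².
Energy balance: absorbed = emitted ⇒ πR²·S(1−A) = 4πR²·σT_eq⁴, so T_eq⁴ = S(1−A)/(4σ).
T_eq = [1.98×10⁴ × 0.21 / (4 × 5.67×10⁻⁸)]^(1/4) = (1.84×10¹⁰)^(1/4) = 368 K.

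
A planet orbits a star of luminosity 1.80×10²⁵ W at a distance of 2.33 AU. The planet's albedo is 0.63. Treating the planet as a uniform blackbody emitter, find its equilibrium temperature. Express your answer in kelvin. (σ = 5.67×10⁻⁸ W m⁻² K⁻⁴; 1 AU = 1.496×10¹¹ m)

d = 2.33 AU = 3.49×10¹¹ m.
Flux: S = L/(4πd²) = 1.80×10²⁵/(4π×(3.49×10¹¹)²) = 11.8 W m⁻².
Energy balance: absorbed = emitted ⇒ πR²·S(1−A) = 4πR²·σT_eq⁴, so T_eq⁴ = S(1−A)/(4σ).
T_eq = [11.8 × 0.37 / (4 × 5.67×10⁻⁸)]^(1/4) = (1.92×10⁷)^(1/4) = 66.2 K.

T_eq ≈ 66.2 K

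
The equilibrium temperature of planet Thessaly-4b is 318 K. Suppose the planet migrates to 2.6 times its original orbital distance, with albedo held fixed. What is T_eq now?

T_eq ≈ 197 K

T_eq ∝ L^(1/4) · d^(−1/2).
T′ = 318 / 2.6^(1/2) = 197 K.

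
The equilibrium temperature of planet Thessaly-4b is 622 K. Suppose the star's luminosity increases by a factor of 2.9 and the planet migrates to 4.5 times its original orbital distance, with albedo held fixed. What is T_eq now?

T_eq ≈ 383 K

T_eq ∝ L^(1/4) · d^(−1/2).
T′ = 622 × 2.9^(1/4) / 4.5^(1/2) = 383 K.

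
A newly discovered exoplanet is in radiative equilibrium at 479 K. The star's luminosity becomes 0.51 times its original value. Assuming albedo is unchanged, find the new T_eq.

T_eq ≈ 405 K

T_eq ∝ L^(1/4) · d^(−1/2).
T′ = 479 × 0.51^(1/4) = 405 K.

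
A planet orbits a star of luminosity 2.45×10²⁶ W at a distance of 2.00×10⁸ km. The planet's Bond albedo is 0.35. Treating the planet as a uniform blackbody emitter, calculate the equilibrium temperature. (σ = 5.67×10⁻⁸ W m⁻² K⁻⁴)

d = 2.00×10⁸ km = 2.00×10¹¹ m.
Flux: S = L/(4πd²) = 2.45×10²⁶/(4π×(2.00×10¹¹)²) = 487 W m⁻².
Energy balance: absorbed = emitted ⇒ πR²·S(1−A) = 4πR²·σT_eq⁴, so T_eq⁴ = S(1−A)/(4σ).
T_eq = [487 × 0.65 / (4 × 5.67×10⁻⁸)]^(1/4) = (1.40×10⁹)^(1/4) = 193 K.

T_eq ≈ 193 K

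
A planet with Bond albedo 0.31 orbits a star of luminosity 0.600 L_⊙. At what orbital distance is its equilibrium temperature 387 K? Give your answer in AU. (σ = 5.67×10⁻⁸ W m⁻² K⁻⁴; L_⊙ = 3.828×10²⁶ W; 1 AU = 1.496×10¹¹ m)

d ≈ 0.333 AU

L = 0.600 × 3.828×10²⁶ = 2.30×10²⁶ W.
From T_eq⁴ = L(1−A)/(16πσd²): d = √[L(1−A)/(16πσT_eq⁴)].
d = √[2.30×10²⁶ × 0.69 / (16π × 5.67×10⁻⁸ × (387)⁴)] = 4.98×10¹⁰ m = 0.333 AU.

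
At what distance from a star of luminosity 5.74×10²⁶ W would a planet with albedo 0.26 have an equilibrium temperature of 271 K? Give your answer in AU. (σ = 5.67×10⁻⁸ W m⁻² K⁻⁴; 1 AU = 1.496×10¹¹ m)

From T_eq⁴ = L(1−A)/(16πσd²): d = √[L(1−A)/(16πσT_eq⁴)].
d = √[5.74×10²⁶ × 0.74 / (16π × 5.67×10⁻⁸ × (271)⁴)] = 1.66×10¹¹ m = 1.11 AU.

d ≈ 1.11 AU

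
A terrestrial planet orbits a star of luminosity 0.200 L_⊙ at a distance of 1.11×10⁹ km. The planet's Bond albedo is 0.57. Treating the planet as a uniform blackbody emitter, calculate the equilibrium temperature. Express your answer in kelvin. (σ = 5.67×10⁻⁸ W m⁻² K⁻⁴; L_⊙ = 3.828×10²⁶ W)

d = 1.11×10⁹ km = 1.11×10¹² m.
L = 0.200 × 3.828×10²⁶ = 7.66×10²⁵ W.
Flux: S = L/(4πd²) = 7.66×10²⁵/(4π×(1.11×10¹²)²) = 4.94 W m⁻².
Energy balance: absorbed = emitted ⇒ πR²·S(1−A) = 4πR²·σT_eq⁴, so T_eq⁴ = S(1−A)/(4σ).
T_eq = [4.94 × 0.43 / (4 × 5.67×10⁻⁸)]^(1/4) = (9.38×10⁶)^(1/4) = 55.3 K.

T_eq ≈ 55.3 K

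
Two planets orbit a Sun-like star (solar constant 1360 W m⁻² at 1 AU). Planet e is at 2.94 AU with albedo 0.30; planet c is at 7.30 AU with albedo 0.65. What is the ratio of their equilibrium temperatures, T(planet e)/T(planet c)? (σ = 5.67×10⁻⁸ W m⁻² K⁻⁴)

T₁/T₂ ≈ 1.874

T_eq = [S₀(1−A)/(4σd²)]^(1/4), so T ∝ (1−A)^(1/4) / √d.
T₁ = [1360×0.70/(4×5.67×10⁻⁸×2.94²)]^(1/4) = 148.45 K.
T₂ = [1360×0.35/(4×5.67×10⁻⁸×7.30²)]^(1/4) = 79.22 K.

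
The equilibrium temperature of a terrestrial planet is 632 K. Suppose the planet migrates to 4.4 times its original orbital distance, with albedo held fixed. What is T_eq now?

T_eq ∝ L^(1/4) · d^(−1/2).
T′ = 632 / 4.4^(1/2) = 301 K.

T_eq ≈ 301 K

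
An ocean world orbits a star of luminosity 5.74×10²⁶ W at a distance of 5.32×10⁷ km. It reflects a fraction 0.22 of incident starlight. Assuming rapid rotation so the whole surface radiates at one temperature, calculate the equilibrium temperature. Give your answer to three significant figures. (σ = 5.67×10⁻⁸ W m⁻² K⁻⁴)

d = 5.32×10⁷ km = 5.32×10¹⁰ m.
Flux: S = L/(4πd²) = 5.74×10²⁶/(4π×(5.32×10¹⁰)²) = 1.61×10⁴ W m⁻².
Energy balance: absorbed = emitted ⇒ πR²·S(1−A) = 4πR²·σT_eq⁴, so T_eq⁴ = S(1−A)/(4σ).
T_eq = [1.61×10⁴ × 0.78 / (4 × 5.67×10⁻⁸)]^(1/4) = (5.55×10¹⁰)^(1/4) = 485 K.

T_eq ≈ 485 K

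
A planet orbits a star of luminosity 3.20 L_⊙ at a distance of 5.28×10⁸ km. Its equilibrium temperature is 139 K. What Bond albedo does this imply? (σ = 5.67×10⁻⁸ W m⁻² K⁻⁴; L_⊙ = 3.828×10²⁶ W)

A ≈ 0.76

d = 5.28×10⁸ km = 5.28×10¹¹ m.
L = 3.20 × 3.828×10²⁶ = 1.22×10²⁷ W.
Flux: S = L/(4πd²) = 1.22×10²⁷/(4π×(5.28×10¹¹)²) = 350 W m⁻².
From T_eq⁴ = S(1−A)/(4σ): 1−A = 4σT_eq⁴/S.
1−A = 4 × 5.67×10⁻⁸ × (139)⁴ / 350 = 0.242.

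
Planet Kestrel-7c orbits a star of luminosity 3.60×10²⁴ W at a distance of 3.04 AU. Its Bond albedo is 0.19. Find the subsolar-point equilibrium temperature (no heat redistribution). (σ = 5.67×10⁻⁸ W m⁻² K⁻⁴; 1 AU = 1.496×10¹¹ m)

d = 3.04 AU = 4.55×10¹¹ m.
Flux: S = L/(4πd²) = 3.60×10²⁴/(4π×(4.55×10¹¹)²) = 1.39 W m⁻².
At the subsolar point the surface absorbs S(1−A) and emits σT⁴ per unit area — no factor of 4, since only the local patch is in balance.
T = [1.39 × 0.81 / 5.67×10⁻⁸]^(1/4) = (1.98×10⁷)^(1/4) = 66.7 K.

T_ss ≈ 66.7 K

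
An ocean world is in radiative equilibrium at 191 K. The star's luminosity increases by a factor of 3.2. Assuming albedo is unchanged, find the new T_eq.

T_eq ∝ L^(1/4) · d^(−1/2).
T′ = 191 × 3.2^(1/4) = 255 K.

T_eq ≈ 255 K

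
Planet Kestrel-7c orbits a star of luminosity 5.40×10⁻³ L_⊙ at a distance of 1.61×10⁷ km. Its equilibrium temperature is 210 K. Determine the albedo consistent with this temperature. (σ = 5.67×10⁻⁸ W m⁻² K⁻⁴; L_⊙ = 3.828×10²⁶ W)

d = 1.61×10⁷ km = 1.61×10¹⁰ m.
L = 5.40×10⁻³ × 3.828×10²⁶ = 2.07×10²⁴ W.
Flux: S = L/(4πd²) = 2.07×10²⁴/(4π×(1.61×10¹⁰)²) = 635 W m⁻².
From T_eq⁴ = S(1−A)/(4σ): 1−A = 4σT_eq⁴/S.
1−A = 4 × 5.67×10⁻⁸ × (210)⁴ / 635 = 0.695.

A ≈ 0.30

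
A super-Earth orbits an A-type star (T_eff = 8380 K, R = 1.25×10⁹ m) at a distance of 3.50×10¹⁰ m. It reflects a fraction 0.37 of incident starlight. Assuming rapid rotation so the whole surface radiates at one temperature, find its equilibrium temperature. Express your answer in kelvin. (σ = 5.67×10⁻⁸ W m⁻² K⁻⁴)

T_eq ≈ 998 K

L = 4πR_⋆²σT_⋆⁴ = 4π(1.25×10⁹)² × 5.67×10⁻⁸ × (8380)⁴ = 5.49×10²⁷ W.
S = L/(4πd²) = 3.57×10⁵ W m⁻².
Energy balance: absorbed = emitted ⇒ πR²·S(1−A) = 4πR²·σT_eq⁴, so T_eq⁴ = S(1−A)/(4σ).
T_eq = [3.57×10⁵ × 0.63 / (4 × 5.67×10⁻⁸)]^(1/4) = (9.91×10¹¹)^(1/4) = 998 K.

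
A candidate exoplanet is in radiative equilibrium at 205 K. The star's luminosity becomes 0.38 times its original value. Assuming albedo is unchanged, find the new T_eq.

T_eq ≈ 161 K

T_eq ∝ L^(1/4) · d^(−1/2).
T′ = 205 × 0.38^(1/4) = 161 K.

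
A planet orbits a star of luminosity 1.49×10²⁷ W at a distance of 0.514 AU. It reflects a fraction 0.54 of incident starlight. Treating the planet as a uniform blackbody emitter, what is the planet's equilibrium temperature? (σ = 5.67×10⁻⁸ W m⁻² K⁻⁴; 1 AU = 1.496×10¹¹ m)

d = 0.514 AU = 7.69×10¹⁰ m.
Flux: S = L/(4πd²) = 1.49×10²⁷/(4π×(7.69×10¹⁰)²) = 2.01×10⁴ W m⁻².
Energy balance: absorbed = emitted ⇒ πR²·S(1−A) = 4πR²·σT_eq⁴, so T_eq⁴ = S(1−A)/(4σ).
T_eq = [2.01×10⁴ × 0.46 / (4 × 5.67×10⁻⁸)]^(1/4) = (4.07×10¹⁰)^(1/4) = 449 K.

T_eq ≈ 449 K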